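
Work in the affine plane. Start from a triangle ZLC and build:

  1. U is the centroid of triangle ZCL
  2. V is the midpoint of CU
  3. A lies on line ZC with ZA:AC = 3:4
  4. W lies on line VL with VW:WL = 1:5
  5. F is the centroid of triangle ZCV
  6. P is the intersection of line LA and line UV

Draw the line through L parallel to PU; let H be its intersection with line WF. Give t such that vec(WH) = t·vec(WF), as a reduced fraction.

Choose coordinates Z = (0, 0), L = (1, 0), C = (0, 1).
1. U is the centroid of triangle ZCL ⇒ U = (1/3, 1/3)
2. V is the midpoint of CU ⇒ V = (1/6, 2/3)
3. A lies on line ZC with ZA:AC = 3:4 ⇒ A = (0, 3/7)
4. W lies on line VL with VW:WL = 1:5 ⇒ W = (11/36, 5/9)
5. F is the centroid of triangle ZCV ⇒ F = (1/18, 5/9)
6. P is the intersection of line LA and line UV ⇒ P = (4/11, 3/11)
through L parallel to PU: direction (-1/33, 2/33); meets WF at H = (13/18, 5/9)
H = W + t·(F−W) with t = -5/3

t = -5/3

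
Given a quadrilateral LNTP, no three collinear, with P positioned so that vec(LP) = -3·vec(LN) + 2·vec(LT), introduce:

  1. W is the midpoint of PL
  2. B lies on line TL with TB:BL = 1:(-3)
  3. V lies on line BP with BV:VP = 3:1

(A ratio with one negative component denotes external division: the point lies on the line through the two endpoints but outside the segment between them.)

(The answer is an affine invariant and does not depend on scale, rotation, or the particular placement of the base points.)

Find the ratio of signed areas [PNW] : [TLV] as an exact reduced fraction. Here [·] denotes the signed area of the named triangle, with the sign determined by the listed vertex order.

[PNW]:[TLV] = 4/9

Assign L = (0, 0), N = (1, 0), T = (0, 1), P = (-3, 2) — the answer is frame-independent, so this choice is without loss of generality.
1. W is the midpoint of PL ⇒ W = (-3/2, 1)
2. B lies on line TL with TB:BL = 1:(-3) ⇒ B = (0, 3/2)
3. V lies on line BP with BV:VP = 3:1 ⇒ V = (-9/4, 15/8)
2·[PNW] = -1, 2·[TLV] = -9/4
[PNW]:[TLV] = -1:-9/4 = 4/9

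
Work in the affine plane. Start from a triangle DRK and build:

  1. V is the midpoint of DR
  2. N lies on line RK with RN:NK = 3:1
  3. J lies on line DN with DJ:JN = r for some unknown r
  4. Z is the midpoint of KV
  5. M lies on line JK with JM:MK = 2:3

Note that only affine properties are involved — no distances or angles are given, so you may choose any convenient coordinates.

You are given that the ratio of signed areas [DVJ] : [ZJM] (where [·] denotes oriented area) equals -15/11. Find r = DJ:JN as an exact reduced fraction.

r = 1/3

Work in coordinates with D = (0, 0), R = (1, 0), K = (0, 1).
1. V is the midpoint of DR ⇒ V = (1/2, 0)
2. N lies on line RK with RN:NK = 3:1 ⇒ N = (1/4, 3/4)
3. With DJ:JN = r, write λ = r/(r+1) so J = D + λ·(N−D); J is affine-linear in λ
4. Z is the midpoint of KV ⇒ Z = (1/4, 1/2)
5. M lies on line JK with JM:MK = 2:3 ⇒ M is an affine combination of earlier points and hence also affine-linear in λ
Every point depending on J is an affine combination of J and λ-independent points, so each such coordinate is linear in λ; the λ² term in each signed area is a multiple of (N−D)×(N−D) = 0, so 2·[DVJ] and 2·[ZJM] are each linear in λ. Evaluating at λ=0 and λ=1:
  2·[DVJ] = 3/8·λ,   2·[ZJM] = 1/8·λ − 1/10
So [DVJ]:[ZJM] = (3/8·λ) / (1/8·λ − 1/10). Setting this equal to -15/11:
  3/8·λ = -15/11·(1/8·λ − 1/10)  ⇒  λ = 1/4
Then r = λ/(1−λ) = (1/4)/(3/4) = 1/3. Check: with r = 1/3, J = (1/16, 3/16) and [DVJ]:[ZJM] = -15/11 as required.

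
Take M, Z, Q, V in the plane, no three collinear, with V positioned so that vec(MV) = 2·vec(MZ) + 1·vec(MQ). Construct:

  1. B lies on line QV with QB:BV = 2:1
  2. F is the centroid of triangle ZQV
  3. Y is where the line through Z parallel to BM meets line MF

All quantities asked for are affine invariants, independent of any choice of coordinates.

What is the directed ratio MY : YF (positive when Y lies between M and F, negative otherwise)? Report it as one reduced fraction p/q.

Work in coordinates with M = (0, 0), Z = (1, 0), Q = (0, 1), V = (2, 1).
1. B lies on line QV with QB:BV = 2:1 ⇒ B = (4/3, 1)
2. F is the centroid of triangle ZQV ⇒ F = (1, 2/3)
3. Y is where the line through Z parallel to BM meets line MF ⇒ Y = (9, 6)
Y = M + t·(F−M) with t = 9, so MY:YF = t:(1−t) = 9:-8

MY:YF = -9/8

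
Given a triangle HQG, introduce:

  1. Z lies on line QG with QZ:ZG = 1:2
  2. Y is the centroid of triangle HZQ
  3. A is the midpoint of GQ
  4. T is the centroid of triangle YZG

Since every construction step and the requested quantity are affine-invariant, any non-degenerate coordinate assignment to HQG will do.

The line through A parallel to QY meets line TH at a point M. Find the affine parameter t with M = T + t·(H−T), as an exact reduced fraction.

t = -1/14

Set H = (0, 0), Q = (1, 0), G = (0, 1); any affine frame gives the same invariant.
1. Z lies on line QG with QZ:ZG = 1:2 ⇒ Z = (2/3, 1/3)
2. Y is the centroid of triangle HZQ ⇒ Y = (5/9, 1/9)
3. A is the midpoint of GQ ⇒ A = (1/2, 1/2)
4. T is the centroid of triangle YZG ⇒ T = (11/27, 13/27)
through A parallel to QY: direction (-4/9, 1/9); meets TH at M = (55/126, 65/126)
M = T + t·(H−T) with t = -1/14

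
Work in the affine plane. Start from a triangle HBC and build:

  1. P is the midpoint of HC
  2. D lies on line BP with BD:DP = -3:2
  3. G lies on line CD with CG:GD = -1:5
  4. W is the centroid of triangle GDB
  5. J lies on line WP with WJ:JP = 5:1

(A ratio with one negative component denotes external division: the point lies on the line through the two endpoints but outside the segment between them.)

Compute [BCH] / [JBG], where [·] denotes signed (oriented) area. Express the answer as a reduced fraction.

Assign H = (0, 0), B = (1, 0), C = (0, 1) — the answer is frame-independent, so this choice is without loss of generality.
1. P is the midpoint of HC ⇒ P = (0, 1/2)
2. D lies on line BP with BD:DP = -3:2 ⇒ D = (-2, 3/2)
3. G lies on line CD with CG:GD = -1:5 ⇒ G = (1/2, 7/8)
4. W is the centroid of triangle GDB ⇒ W = (-1/6, 19/24)
5. J lies on line WP with WJ:JP = 5:1 ⇒ J = (-1/36, 79/144)
2·[BCH] = 1, 2·[JBG] = 5/8
[BCH]:[JBG] = 1:5/8 = 8/5

[BCH]:[JBG] = 8/5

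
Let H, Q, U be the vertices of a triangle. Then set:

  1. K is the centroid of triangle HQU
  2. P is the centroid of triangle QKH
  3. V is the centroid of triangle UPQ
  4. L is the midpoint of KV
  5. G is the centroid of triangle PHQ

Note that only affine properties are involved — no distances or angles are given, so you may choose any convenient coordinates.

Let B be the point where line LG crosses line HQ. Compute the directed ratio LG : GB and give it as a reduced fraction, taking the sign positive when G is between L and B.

LG:GB = 17/2

Work in coordinates with H = (0, 0), Q = (1, 0), U = (0, 1).
1. K is the centroid of triangle HQU ⇒ K = (1/3, 1/3)
2. P is the centroid of triangle QKH ⇒ P = (4/9, 1/9)
3. V is the centroid of triangle UPQ ⇒ V = (13/27, 10/27)
4. L is the midpoint of KV ⇒ L = (11/27, 19/54)
5. G is the centroid of triangle PHQ ⇒ G = (13/27, 1/27)
line LG meets HQ at B = (25/51, 0)
G = L + t·(B−L) with t = 17/19, so LG:GB = 17/19:2/19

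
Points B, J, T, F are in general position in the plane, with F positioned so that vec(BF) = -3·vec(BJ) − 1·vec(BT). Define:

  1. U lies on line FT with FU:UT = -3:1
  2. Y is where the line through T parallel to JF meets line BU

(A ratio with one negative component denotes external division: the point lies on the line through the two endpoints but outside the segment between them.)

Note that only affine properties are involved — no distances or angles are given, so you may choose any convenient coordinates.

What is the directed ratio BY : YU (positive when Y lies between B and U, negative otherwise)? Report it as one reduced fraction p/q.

Set B = (0, 0), J = (1, 0), T = (0, 1), F = (-3, -1); any affine frame gives the same invariant.
1. U lies on line FT with FU:UT = -3:1 ⇒ U = (3/2, 2)
2. Y is where the line through T parallel to JF meets line BU ⇒ Y = (12/13, 16/13)
Y = B + t·(U−B) with t = 8/13, so BY:YU = t:(1−t) = 8/13:5/13

BY:YU = 8/5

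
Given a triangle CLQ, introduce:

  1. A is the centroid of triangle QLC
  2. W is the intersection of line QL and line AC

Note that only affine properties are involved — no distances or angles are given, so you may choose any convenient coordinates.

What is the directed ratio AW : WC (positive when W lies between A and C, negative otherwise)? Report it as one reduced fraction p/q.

AW:WC = -1/3

Work in coordinates with C = (0, 0), L = (1, 0), Q = (0, 1).
1. A is the centroid of triangle QLC ⇒ A = (1/3, 1/3)
2. W is the intersection of line QL and line AC ⇒ W = (1/2, 1/2)
W = A + t·(C−A) with t = -1/2, so AW:WC = t:(1−t) = -1/2:3/2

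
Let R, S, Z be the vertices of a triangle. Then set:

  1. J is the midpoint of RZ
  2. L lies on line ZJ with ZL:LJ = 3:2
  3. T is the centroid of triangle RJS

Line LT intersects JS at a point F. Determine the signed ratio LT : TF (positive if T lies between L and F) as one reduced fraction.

Set R = (0, 0), S = (1, 0), Z = (0, 1); any affine frame gives the same invariant.
1. J is the midpoint of RZ ⇒ J = (0, 1/2)
2. L lies on line ZJ with ZL:LJ = 3:2 ⇒ L = (0, 7/10)
3. T is the centroid of triangle RJS ⇒ T = (1/3, 1/6)
line LT meets JS at F = (2/11, 9/22)
T = L + t·(F−L) with t = 11/6, so LT:TF = 11/6:-5/6

LT:TF = -11/5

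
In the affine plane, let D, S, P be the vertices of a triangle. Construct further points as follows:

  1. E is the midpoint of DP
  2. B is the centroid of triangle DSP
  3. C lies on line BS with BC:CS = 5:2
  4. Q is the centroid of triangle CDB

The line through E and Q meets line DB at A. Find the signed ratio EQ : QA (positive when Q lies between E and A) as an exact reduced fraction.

EQ:QA = -31/10

Assign D = (0, 0), S = (1, 0), P = (0, 1) — the answer is frame-independent, so this choice is without loss of generality.
1. E is the midpoint of DP ⇒ E = (0, 1/2)
2. B is the centroid of triangle DSP ⇒ B = (1/3, 1/3)
3. C lies on line BS with BC:CS = 5:2 ⇒ C = (17/21, 2/21)
4. Q is the centroid of triangle CDB ⇒ Q = (8/21, 1/7)
line EQ meets DB at A = (8/31, 8/31)
Q = E + t·(A−E) with t = 31/21, so EQ:QA = 31/21:-10/21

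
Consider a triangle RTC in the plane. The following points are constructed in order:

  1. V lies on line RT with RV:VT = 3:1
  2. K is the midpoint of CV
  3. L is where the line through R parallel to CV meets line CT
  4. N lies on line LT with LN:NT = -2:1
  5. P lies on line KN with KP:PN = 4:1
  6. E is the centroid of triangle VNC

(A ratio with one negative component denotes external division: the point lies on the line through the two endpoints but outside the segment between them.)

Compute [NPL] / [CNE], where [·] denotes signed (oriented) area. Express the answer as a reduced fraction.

[NPL]:[CNE] = 12/25

Choose coordinates R = (0, 0), T = (1, 0), C = (0, 1).
1. V lies on line RT with RV:VT = 3:1 ⇒ V = (3/4, 0)
2. K is the midpoint of CV ⇒ K = (3/8, 1/2)
3. L is where the line through R parallel to CV meets line CT ⇒ L = (-3, 4)
4. N lies on line LT with LN:NT = -2:1 ⇒ N = (5, -4)
5. P lies on line KN with KP:PN = 4:1 ⇒ P = (163/40, -31/10)
6. E is the centroid of triangle VNC ⇒ E = (23/12, -1)
2·[NPL] = -1/5, 2·[CNE] = -5/12
[NPL]:[CNE] = -1/5:-5/12 = 12/25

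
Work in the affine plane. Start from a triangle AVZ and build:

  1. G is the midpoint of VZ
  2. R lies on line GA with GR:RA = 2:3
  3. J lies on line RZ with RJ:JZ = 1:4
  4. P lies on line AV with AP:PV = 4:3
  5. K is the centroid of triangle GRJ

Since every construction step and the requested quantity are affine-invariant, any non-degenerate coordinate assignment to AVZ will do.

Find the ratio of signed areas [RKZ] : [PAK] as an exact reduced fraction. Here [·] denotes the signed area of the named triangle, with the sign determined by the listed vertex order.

Set A = (0, 0), V = (1, 0), Z = (0, 1); any affine frame gives the same invariant.
1. G is the midpoint of VZ ⇒ G = (1/2, 1/2)
2. R lies on line GA with GR:RA = 2:3 ⇒ R = (3/10, 3/10)
3. J lies on line RZ with RJ:JZ = 1:4 ⇒ J = (6/25, 11/25)
4. P lies on line AV with AP:PV = 4:3 ⇒ P = (4/7, 0)
5. K is the centroid of triangle GRJ ⇒ K = (26/75, 31/75)
2·[RKZ] = 1/15, 2·[PAK] = -124/525
[RKZ]:[PAK] = 1/15:-124/525 = -35/124

[RKZ]:[PAK] = -35/124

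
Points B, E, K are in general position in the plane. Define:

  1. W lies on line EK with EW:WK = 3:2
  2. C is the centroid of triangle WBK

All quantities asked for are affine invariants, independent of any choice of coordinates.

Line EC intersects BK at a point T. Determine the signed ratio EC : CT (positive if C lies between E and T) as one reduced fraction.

EC:CT = 13/2

Assign B = (0, 0), E = (1, 0), K = (0, 1) — the answer is frame-independent, so this choice is without loss of generality.
1. W lies on line EK with EW:WK = 3:2 ⇒ W = (2/5, 3/5)
2. C is the centroid of triangle WBK ⇒ C = (2/15, 8/15)
line EC meets BK at T = (0, 8/13)
C = E + t·(T−E) with t = 13/15, so EC:CT = 13/15:2/15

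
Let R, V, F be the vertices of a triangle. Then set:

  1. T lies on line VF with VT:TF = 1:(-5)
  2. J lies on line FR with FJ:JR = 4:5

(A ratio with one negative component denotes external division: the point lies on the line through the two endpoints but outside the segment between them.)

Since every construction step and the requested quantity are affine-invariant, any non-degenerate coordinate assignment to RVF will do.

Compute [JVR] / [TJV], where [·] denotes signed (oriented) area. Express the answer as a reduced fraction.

Assign R = (0, 0), V = (1, 0), F = (0, 1) — the answer is frame-independent, so this choice is without loss of generality.
1. T lies on line VF with VT:TF = 1:(-5) ⇒ T = (5/4, -1/4)
2. J lies on line FR with FJ:JR = 4:5 ⇒ J = (0, 5/9)
2·[JVR] = -5/9, 2·[TJV] = -1/9
[JVR]:[TJV] = -5/9:-1/9 = 5

[JVR]:[TJV] = 5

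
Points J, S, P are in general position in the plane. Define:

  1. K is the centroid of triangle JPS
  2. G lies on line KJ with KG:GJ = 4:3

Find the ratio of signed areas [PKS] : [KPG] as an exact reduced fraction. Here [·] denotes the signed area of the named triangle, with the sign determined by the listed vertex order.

Work in coordinates with J = (0, 0), S = (1, 0), P = (0, 1).
1. K is the centroid of triangle JPS ⇒ K = (1/3, 1/3)
2. G lies on line KJ with KG:GJ = 4:3 ⇒ G = (1/7, 1/7)
2·[PKS] = 1/3, 2·[KPG] = 4/21
[PKS]:[KPG] = 1/3:4/21 = 7/4

[PKS]:[KPG] = 7/4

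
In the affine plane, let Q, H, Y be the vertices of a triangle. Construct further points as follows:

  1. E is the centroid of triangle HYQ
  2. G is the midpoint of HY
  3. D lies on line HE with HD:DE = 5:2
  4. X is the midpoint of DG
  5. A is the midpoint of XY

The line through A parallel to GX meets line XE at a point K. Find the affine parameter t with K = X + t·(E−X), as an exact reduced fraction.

t = 5/4

Assign Q = (0, 0), H = (1, 0), Y = (0, 1) — the answer is frame-independent, so this choice is without loss of generality.
1. E is the centroid of triangle HYQ ⇒ E = (1/3, 1/3)
2. G is the midpoint of HY ⇒ G = (1/2, 1/2)
3. D lies on line HE with HD:DE = 5:2 ⇒ D = (11/21, 5/21)
4. X is the midpoint of DG ⇒ X = (43/84, 31/84)
5. A is the midpoint of XY ⇒ A = (43/168, 115/168)
through A parallel to GX: direction (1/84, -11/84); meets XE at K = (97/336, 109/336)
K = X + t·(E−X) with t = 5/4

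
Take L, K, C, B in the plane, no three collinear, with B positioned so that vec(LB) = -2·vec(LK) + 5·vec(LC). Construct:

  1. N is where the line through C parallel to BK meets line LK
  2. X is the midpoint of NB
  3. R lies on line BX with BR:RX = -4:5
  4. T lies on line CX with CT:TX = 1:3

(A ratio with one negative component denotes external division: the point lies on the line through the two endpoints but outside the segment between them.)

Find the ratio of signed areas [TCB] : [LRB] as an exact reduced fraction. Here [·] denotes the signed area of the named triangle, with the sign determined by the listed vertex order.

[TCB]:[LRB] = 1/120

Work in coordinates with L = (0, 0), K = (1, 0), C = (0, 1), B = (-2, 5).
1. N is where the line through C parallel to BK meets line LK ⇒ N = (3/5, 0)
2. X is the midpoint of NB ⇒ X = (-7/10, 5/2)
3. R lies on line BX with BR:RX = -4:5 ⇒ R = (-36/5, 15)
4. T lies on line CX with CT:TX = 1:3 ⇒ T = (-7/40, 11/8)
2·[TCB] = -1/20, 2·[LRB] = -6
[TCB]:[LRB] = -1/20:-6 = 1/120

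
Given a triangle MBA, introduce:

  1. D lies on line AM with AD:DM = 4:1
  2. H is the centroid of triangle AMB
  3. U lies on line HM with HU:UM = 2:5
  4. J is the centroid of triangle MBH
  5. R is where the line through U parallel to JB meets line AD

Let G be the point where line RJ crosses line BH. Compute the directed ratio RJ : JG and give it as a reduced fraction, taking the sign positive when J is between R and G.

Assign M = (0, 0), B = (1, 0), A = (0, 1) — the answer is frame-independent, so this choice is without loss of generality.
1. D lies on line AM with AD:DM = 4:1 ⇒ D = (0, 1/5)
2. H is the centroid of triangle AMB ⇒ H = (1/3, 1/3)
3. U lies on line HM with HU:UM = 2:5 ⇒ U = (5/21, 5/21)
4. J is the centroid of triangle MBH ⇒ J = (4/9, 1/9)
5. R is where the line through U parallel to JB meets line AD ⇒ R = (0, 2/7)
line RJ meets BH at G = (2, -1/2)
J = R + t·(G−R) with t = 2/9, so RJ:JG = 2/9:7/9

RJ:JG = 2/7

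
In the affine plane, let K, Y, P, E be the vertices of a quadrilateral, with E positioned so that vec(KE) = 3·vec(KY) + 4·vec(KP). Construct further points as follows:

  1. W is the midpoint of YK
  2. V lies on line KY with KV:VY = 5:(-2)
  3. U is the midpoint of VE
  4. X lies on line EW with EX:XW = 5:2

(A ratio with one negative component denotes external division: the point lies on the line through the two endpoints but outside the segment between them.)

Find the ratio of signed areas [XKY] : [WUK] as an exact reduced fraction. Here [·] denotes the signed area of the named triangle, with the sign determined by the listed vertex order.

[XKY]:[WUK] = 8/7

Work in coordinates with K = (0, 0), Y = (1, 0), P = (0, 1), E = (3, 4).
1. W is the midpoint of YK ⇒ W = (1/2, 0)
2. V lies on line KY with KV:VY = 5:(-2) ⇒ V = (5/3, 0)
3. U is the midpoint of VE ⇒ U = (7/3, 2)
4. X lies on line EW with EX:XW = 5:2 ⇒ X = (17/14, 8/7)
2·[XKY] = 8/7, 2·[WUK] = 1
[XKY]:[WUK] = 8/7:1 = 8/7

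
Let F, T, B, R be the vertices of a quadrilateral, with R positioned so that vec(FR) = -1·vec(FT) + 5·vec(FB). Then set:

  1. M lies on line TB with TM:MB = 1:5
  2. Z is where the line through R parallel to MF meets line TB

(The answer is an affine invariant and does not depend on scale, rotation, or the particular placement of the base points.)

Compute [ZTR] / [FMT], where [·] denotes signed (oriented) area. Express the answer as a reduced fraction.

[ZTR]:[FMT] = -81

Work in coordinates with F = (0, 0), T = (1, 0), B = (0, 1), R = (-1, 5).
1. M lies on line TB with TM:MB = 1:5 ⇒ M = (5/6, 1/6)
2. Z is where the line through R parallel to MF meets line TB ⇒ Z = (-7/2, 9/2)
2·[ZTR] = 27/2, 2·[FMT] = -1/6
[ZTR]:[FMT] = 27/2:-1/6 = -81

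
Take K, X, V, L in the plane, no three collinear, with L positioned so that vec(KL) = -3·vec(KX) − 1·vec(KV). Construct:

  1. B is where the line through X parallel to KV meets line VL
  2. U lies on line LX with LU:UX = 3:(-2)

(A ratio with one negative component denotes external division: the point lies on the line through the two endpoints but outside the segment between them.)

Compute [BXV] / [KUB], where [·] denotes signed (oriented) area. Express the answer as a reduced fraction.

Assign K = (0, 0), X = (1, 0), V = (0, 1), L = (-3, -1) — the answer is frame-independent, so this choice is without loss of generality.
1. B is where the line through X parallel to KV meets line VL ⇒ B = (1, 5/3)
2. U lies on line LX with LU:UX = 3:(-2) ⇒ U = (9, 2)
2·[BXV] = -5/3, 2·[KUB] = 13
[BXV]:[KUB] = -5/3:13 = -5/39

[BXV]:[KUB] = -5/39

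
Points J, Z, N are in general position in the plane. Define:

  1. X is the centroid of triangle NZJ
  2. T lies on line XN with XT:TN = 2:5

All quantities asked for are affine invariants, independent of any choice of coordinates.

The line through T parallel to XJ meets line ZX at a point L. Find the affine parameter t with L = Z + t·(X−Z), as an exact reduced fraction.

t = 9/7

Assign J = (0, 0), Z = (1, 0), N = (0, 1) — the answer is frame-independent, so this choice is without loss of generality.
1. X is the centroid of triangle NZJ ⇒ X = (1/3, 1/3)
2. T lies on line XN with XT:TN = 2:5 ⇒ T = (5/21, 11/21)
through T parallel to XJ: direction (-1/3, -1/3); meets ZX at L = (1/7, 3/7)
L = Z + t·(X−Z) with t = 9/7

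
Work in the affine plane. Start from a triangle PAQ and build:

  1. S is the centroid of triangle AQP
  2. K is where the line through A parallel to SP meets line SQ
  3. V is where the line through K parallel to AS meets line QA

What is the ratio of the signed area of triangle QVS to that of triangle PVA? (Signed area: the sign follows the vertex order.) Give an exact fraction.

Work in coordinates with P = (0, 0), A = (1, 0), Q = (0, 1).
1. S is the centroid of triangle AQP ⇒ S = (1/3, 1/3)
2. K is where the line through A parallel to SP meets line SQ ⇒ K = (2/3, -1/3)
3. V is where the line through K parallel to AS meets line QA ⇒ V = (2, -1)
2·[QVS] = -2/3, 2·[PVA] = 1
[QVS]:[PVA] = -2/3:1 = -2/3

[QVS]:[PVA] = -2/3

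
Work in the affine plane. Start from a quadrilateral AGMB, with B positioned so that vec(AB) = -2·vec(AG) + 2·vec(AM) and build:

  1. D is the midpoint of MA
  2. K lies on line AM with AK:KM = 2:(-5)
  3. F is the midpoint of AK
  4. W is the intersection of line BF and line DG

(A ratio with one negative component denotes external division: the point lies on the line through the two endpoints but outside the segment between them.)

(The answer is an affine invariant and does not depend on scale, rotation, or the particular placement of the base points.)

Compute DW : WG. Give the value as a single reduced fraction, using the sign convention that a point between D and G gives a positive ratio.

Assign A = (0, 0), G = (1, 0), M = (0, 1), B = (-2, 2) — the answer is frame-independent, so this choice is without loss of generality.
1. D is the midpoint of MA ⇒ D = (0, 1/2)
2. K lies on line AM with AK:KM = 2:(-5) ⇒ K = (0, -2/3)
3. F is the midpoint of AK ⇒ F = (0, -1/3)
4. W is the intersection of line BF and line DG ⇒ W = (-5/4, 9/8)
W = D + t·(G−D) with t = -5/4, so DW:WG = t:(1−t) = -5/4:9/4

DW:WG = -5/9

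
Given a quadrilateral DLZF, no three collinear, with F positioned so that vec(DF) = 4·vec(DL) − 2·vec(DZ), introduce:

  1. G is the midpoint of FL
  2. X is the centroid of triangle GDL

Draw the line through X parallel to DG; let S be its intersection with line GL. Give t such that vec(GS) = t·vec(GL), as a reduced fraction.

t = 1/3

Work in coordinates with D = (0, 0), L = (1, 0), Z = (0, 1), F = (4, -2).
1. G is the midpoint of FL ⇒ G = (5/2, -1)
2. X is the centroid of triangle GDL ⇒ X = (7/6, -1/3)
through X parallel to DG: direction (5/2, -1); meets GL at S = (2, -2/3)
S = G + t·(L−G) with t = 1/3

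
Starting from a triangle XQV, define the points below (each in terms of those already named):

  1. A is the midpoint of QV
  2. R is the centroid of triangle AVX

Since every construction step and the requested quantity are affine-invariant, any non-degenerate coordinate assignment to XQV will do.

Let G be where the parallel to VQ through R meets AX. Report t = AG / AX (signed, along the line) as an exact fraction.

Choose coordinates X = (0, 0), Q = (1, 0), V = (0, 1).
1. A is the midpoint of QV ⇒ A = (1/2, 1/2)
2. R is the centroid of triangle AVX ⇒ R = (1/6, 1/2)
through R parallel to VQ: direction (1, -1); meets AX at G = (1/3, 1/3)
G = A + t·(X−A) with t = 1/3

t = 1/3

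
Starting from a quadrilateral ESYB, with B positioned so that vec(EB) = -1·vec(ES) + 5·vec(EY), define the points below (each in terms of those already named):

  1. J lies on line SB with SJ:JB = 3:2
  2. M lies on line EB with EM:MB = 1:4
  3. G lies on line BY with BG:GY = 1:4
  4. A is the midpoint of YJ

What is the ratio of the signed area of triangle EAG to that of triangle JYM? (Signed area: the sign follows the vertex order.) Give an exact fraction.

[EAG]:[JYM] = -59/20

Assign E = (0, 0), S = (1, 0), Y = (0, 1), B = (-1, 5) — the answer is frame-independent, so this choice is without loss of generality.
1. J lies on line SB with SJ:JB = 3:2 ⇒ J = (-1/5, 3)
2. M lies on line EB with EM:MB = 1:4 ⇒ M = (-1/5, 1)
3. G lies on line BY with BG:GY = 1:4 ⇒ G = (-4/5, 21/5)
4. A is the midpoint of YJ ⇒ A = (-1/10, 2)
2·[EAG] = 59/50, 2·[JYM] = -2/5
[EAG]:[JYM] = 59/50:-2/5 = -59/20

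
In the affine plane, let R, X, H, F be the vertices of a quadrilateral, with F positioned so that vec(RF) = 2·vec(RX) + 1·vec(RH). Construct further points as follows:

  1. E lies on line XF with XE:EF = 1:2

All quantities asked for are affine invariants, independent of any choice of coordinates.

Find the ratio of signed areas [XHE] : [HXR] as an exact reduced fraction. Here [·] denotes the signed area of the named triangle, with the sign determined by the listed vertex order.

[XHE]:[HXR] = 2/3

Choose coordinates R = (0, 0), X = (1, 0), H = (0, 1), F = (2, 1).
1. E lies on line XF with XE:EF = 1:2 ⇒ E = (4/3, 1/3)
2·[XHE] = -2/3, 2·[HXR] = -1
[XHE]:[HXR] = -2/3:-1 = 2/3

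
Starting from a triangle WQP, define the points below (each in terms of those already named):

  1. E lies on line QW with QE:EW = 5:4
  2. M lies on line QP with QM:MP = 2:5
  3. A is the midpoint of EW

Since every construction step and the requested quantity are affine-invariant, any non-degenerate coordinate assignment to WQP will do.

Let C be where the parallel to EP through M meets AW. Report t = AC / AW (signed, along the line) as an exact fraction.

t = -39/14

Assign W = (0, 0), Q = (1, 0), P = (0, 1) — the answer is frame-independent, so this choice is without loss of generality.
1. E lies on line QW with QE:EW = 5:4 ⇒ E = (4/9, 0)
2. M lies on line QP with QM:MP = 2:5 ⇒ M = (5/7, 2/7)
3. A is the midpoint of EW ⇒ A = (2/9, 0)
through M parallel to EP: direction (-4/9, 1); meets AW at C = (53/63, 0)
C = A + t·(W−A) with t = -39/14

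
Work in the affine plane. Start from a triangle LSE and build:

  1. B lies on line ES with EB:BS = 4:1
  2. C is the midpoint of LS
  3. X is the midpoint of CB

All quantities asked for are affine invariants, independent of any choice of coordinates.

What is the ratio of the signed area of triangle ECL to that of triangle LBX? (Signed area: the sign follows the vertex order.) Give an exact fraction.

Choose coordinates L = (0, 0), S = (1, 0), E = (0, 1).
1. B lies on line ES with EB:BS = 4:1 ⇒ B = (4/5, 1/5)
2. C is the midpoint of LS ⇒ C = (1/2, 0)
3. X is the midpoint of CB ⇒ X = (13/20, 1/10)
2·[ECL] = -1/2, 2·[LBX] = -1/20
[ECL]:[LBX] = -1/2:-1/20 = 10

[ECL]:[LBX] = 10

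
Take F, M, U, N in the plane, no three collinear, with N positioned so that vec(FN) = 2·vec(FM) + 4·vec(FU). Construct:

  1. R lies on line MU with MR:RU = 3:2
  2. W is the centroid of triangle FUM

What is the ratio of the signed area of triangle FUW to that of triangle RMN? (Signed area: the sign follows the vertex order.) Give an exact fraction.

Choose coordinates F = (0, 0), M = (1, 0), U = (0, 1), N = (2, 4).
1. R lies on line MU with MR:RU = 3:2 ⇒ R = (2/5, 3/5)
2. W is the centroid of triangle FUM ⇒ W = (1/3, 1/3)
2·[FUW] = -1/3, 2·[RMN] = 3
[FUW]:[RMN] = -1/3:3 = -1/9

[FUW]:[RMN] = -1/9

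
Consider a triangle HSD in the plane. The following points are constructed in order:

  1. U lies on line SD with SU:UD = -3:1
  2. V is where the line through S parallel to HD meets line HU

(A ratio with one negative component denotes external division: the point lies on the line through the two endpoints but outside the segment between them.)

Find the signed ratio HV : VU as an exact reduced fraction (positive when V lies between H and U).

Assign H = (0, 0), S = (1, 0), D = (0, 1) — the answer is frame-independent, so this choice is without loss of generality.
1. U lies on line SD with SU:UD = -3:1 ⇒ U = (-1/2, 3/2)
2. V is where the line through S parallel to HD meets line HU ⇒ V = (1, -3)
V = H + t·(U−H) with t = -2, so HV:VU = t:(1−t) = -2:3

HV:VU = -2/3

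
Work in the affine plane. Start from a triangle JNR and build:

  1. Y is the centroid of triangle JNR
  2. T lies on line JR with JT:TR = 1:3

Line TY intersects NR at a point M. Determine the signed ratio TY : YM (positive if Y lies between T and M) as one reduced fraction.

TY:YM = 5/4

Work in coordinates with J = (0, 0), N = (1, 0), R = (0, 1).
1. Y is the centroid of triangle JNR ⇒ Y = (1/3, 1/3)
2. T lies on line JR with JT:TR = 1:3 ⇒ T = (0, 1/4)
line TY meets NR at M = (3/5, 2/5)
Y = T + t·(M−T) with t = 5/9, so TY:YM = 5/9:4/9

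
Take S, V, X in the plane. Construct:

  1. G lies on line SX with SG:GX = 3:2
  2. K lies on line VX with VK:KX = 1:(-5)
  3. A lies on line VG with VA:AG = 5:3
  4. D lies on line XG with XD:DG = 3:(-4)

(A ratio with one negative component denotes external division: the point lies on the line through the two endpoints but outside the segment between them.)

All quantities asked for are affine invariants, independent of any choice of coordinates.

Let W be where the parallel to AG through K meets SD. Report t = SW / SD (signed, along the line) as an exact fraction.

Choose coordinates S = (0, 0), V = (1, 0), X = (0, 1).
1. G lies on line SX with SG:GX = 3:2 ⇒ G = (0, 3/5)
2. K lies on line VX with VK:KX = 1:(-5) ⇒ K = (5/4, -1/4)
3. A lies on line VG with VA:AG = 5:3 ⇒ A = (3/8, 3/8)
4. D lies on line XG with XD:DG = 3:(-4) ⇒ D = (0, 11/5)
through K parallel to AG: direction (-3/8, 9/40); meets SD at W = (0, 1/2)
W = S + t·(D−S) with t = 5/22

t = 5/22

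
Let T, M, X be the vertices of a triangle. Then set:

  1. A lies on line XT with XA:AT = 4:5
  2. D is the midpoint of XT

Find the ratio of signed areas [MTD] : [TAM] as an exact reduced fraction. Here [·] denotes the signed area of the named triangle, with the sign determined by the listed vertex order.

[MTD]:[TAM] = 9/10

Choose coordinates T = (0, 0), M = (1, 0), X = (0, 1).
1. A lies on line XT with XA:AT = 4:5 ⇒ A = (0, 5/9)
2. D is the midpoint of XT ⇒ D = (0, 1/2)
2·[MTD] = -1/2, 2·[TAM] = -5/9
[MTD]:[TAM] = -1/2:-5/9 = 9/10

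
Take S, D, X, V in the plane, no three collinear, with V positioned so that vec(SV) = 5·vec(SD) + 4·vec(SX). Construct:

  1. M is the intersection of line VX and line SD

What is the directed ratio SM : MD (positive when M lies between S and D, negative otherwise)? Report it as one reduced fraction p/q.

Work in coordinates with S = (0, 0), D = (1, 0), X = (0, 1), V = (5, 4).
1. M is the intersection of line VX and line SD ⇒ M = (-5/3, 0)
M = S + t·(D−S) with t = -5/3, so SM:MD = t:(1−t) = -5/3:8/3

SM:MD = -5/8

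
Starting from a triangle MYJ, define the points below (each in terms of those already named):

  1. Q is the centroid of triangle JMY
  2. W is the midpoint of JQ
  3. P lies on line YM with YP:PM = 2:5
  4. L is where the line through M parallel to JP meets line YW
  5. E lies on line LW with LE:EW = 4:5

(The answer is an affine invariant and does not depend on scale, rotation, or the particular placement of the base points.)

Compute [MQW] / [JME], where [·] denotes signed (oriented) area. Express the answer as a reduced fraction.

[MQW]:[JME] = -1/4

Work in coordinates with M = (0, 0), Y = (1, 0), J = (0, 1).
1. Q is the centroid of triangle JMY ⇒ Q = (1/3, 1/3)
2. W is the midpoint of JQ ⇒ W = (1/6, 2/3)
3. P lies on line YM with YP:PM = 2:5 ⇒ P = (5/7, 0)
4. L is where the line through M parallel to JP meets line YW ⇒ L = (-4/3, 28/15)
5. E lies on line LW with LE:EW = 4:5 ⇒ E = (-2/3, 4/3)
2·[MQW] = 1/6, 2·[JME] = -2/3
[MQW]:[JME] = 1/6:-2/3 = -1/4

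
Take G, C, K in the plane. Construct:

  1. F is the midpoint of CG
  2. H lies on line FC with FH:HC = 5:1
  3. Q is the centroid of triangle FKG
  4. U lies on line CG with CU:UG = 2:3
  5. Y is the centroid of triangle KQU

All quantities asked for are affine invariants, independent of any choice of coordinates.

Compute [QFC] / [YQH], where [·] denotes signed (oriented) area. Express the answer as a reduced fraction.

Set G = (0, 0), C = (1, 0), K = (0, 1); any affine frame gives the same invariant.
1. F is the midpoint of CG ⇒ F = (1/2, 0)
2. H lies on line FC with FH:HC = 5:1 ⇒ H = (11/12, 0)
3. Q is the centroid of triangle FKG ⇒ Q = (1/6, 1/3)
4. U lies on line CG with CU:UG = 2:3 ⇒ U = (3/5, 0)
5. Y is the centroid of triangle KQU ⇒ Y = (23/90, 4/9)
2·[QFC] = 1/6, 2·[YQH] = 61/540
[QFC]:[YQH] = 1/6:61/540 = 90/61

[QFC]:[YQH] = 90/61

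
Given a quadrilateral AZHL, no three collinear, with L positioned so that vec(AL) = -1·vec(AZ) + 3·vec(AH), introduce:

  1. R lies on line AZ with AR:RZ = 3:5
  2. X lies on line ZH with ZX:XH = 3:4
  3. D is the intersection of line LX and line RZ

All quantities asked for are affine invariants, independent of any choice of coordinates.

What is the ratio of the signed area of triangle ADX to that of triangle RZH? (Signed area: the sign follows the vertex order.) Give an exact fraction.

Work in coordinates with A = (0, 0), Z = (1, 0), H = (0, 1), L = (-1, 3).
1. R lies on line AZ with AR:RZ = 3:5 ⇒ R = (3/8, 0)
2. X lies on line ZH with ZX:XH = 3:4 ⇒ X = (4/7, 3/7)
3. D is the intersection of line LX and line RZ ⇒ D = (5/6, 0)
2·[ADX] = 5/14, 2·[RZH] = 5/8
[ADX]:[RZH] = 5/14:5/8 = 4/7

[ADX]:[RZH] = 4/7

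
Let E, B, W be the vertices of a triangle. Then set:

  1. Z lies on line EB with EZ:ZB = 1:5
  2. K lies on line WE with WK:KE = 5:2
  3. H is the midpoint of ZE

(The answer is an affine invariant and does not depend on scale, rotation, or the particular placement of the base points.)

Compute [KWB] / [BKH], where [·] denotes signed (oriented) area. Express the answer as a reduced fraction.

[KWB]:[BKH] = -30/11

Choose coordinates E = (0, 0), B = (1, 0), W = (0, 1).
1. Z lies on line EB with EZ:ZB = 1:5 ⇒ Z = (1/6, 0)
2. K lies on line WE with WK:KE = 5:2 ⇒ K = (0, 2/7)
3. H is the midpoint of ZE ⇒ H = (1/12, 0)
2·[KWB] = -5/7, 2·[BKH] = 11/42
[KWB]:[BKH] = -5/7:11/42 = -30/11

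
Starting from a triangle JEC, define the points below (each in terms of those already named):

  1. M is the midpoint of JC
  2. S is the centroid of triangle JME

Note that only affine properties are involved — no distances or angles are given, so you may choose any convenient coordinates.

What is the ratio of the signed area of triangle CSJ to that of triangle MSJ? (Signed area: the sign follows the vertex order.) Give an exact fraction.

Work in coordinates with J = (0, 0), E = (1, 0), C = (0, 1).
1. M is the midpoint of JC ⇒ M = (0, 1/2)
2. S is the centroid of triangle JME ⇒ S = (1/3, 1/6)
2·[CSJ] = -1/3, 2·[MSJ] = -1/6
[CSJ]:[MSJ] = -1/3:-1/6 = 2

[CSJ]:[MSJ] = 2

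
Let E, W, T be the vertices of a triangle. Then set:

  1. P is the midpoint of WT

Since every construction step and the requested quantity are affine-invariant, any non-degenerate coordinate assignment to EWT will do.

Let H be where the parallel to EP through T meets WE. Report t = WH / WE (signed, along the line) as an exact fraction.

Choose coordinates E = (0, 0), W = (1, 0), T = (0, 1).
1. P is the midpoint of WT ⇒ P = (1/2, 1/2)
through T parallel to EP: direction (1/2, 1/2); meets WE at H = (-1, 0)
H = W + t·(E−W) with t = 2

t = 2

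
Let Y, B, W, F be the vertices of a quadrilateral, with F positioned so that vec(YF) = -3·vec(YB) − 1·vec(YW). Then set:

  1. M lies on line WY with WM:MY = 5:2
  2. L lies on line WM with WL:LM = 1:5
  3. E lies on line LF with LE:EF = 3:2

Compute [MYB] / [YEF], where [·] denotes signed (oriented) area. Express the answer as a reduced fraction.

[MYB]:[YEF] = 10/37

Choose coordinates Y = (0, 0), B = (1, 0), W = (0, 1), F = (-3, -1).
1. M lies on line WY with WM:MY = 5:2 ⇒ M = (0, 2/7)
2. L lies on line WM with WL:LM = 1:5 ⇒ L = (0, 37/42)
3. E lies on line LF with LE:EF = 3:2 ⇒ E = (-9/5, -26/105)
2·[MYB] = 2/7, 2·[YEF] = 37/35
[MYB]:[YEF] = 2/7:37/35 = 10/37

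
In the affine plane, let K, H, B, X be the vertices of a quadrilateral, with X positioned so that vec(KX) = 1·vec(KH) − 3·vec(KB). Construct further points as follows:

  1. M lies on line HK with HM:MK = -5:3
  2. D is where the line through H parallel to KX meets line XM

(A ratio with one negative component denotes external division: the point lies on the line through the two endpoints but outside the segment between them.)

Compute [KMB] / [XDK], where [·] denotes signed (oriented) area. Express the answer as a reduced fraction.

[KMB]:[XDK] = -1/2

Work in coordinates with K = (0, 0), H = (1, 0), B = (0, 1), X = (1, -3).
1. M lies on line HK with HM:MK = -5:3 ⇒ M = (-3/2, 0)
2. D is where the line through H parallel to KX meets line XM ⇒ D = (8/3, -5)
2·[KMB] = -3/2, 2·[XDK] = 3
[KMB]:[XDK] = -3/2:3 = -1/2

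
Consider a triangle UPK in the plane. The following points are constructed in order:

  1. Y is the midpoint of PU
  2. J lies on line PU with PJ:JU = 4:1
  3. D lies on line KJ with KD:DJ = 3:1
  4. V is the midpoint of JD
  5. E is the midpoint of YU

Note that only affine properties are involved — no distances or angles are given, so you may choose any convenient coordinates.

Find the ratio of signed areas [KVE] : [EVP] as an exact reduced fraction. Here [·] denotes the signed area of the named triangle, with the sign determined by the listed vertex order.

[KVE]:[EVP] = -7/15

Choose coordinates U = (0, 0), P = (1, 0), K = (0, 1).
1. Y is the midpoint of PU ⇒ Y = (1/2, 0)
2. J lies on line PU with PJ:JU = 4:1 ⇒ J = (1/5, 0)
3. D lies on line KJ with KD:DJ = 3:1 ⇒ D = (3/20, 1/4)
4. V is the midpoint of JD ⇒ V = (7/40, 1/8)
5. E is the midpoint of YU ⇒ E = (1/4, 0)
2·[KVE] = 7/160, 2·[EVP] = -3/32
[KVE]:[EVP] = 7/160:-3/32 = -7/15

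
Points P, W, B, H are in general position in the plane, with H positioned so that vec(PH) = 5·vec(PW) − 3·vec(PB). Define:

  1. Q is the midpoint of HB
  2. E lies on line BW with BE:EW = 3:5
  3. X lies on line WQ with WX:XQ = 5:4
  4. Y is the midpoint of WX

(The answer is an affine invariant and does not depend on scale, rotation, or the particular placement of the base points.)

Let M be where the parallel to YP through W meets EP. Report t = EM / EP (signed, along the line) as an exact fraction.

Work in coordinates with P = (0, 0), W = (1, 0), B = (0, 1), H = (5, -3).
1. Q is the midpoint of HB ⇒ Q = (5/2, -1)
2. E lies on line BW with BE:EW = 3:5 ⇒ E = (3/8, 5/8)
3. X lies on line WQ with WX:XQ = 5:4 ⇒ X = (11/6, -5/9)
4. Y is the midpoint of WX ⇒ Y = (17/12, -5/18)
through W parallel to YP: direction (-17/12, 5/18); meets EP at M = (2/19, 10/57)
M = E + t·(P−E) with t = 41/57

t = 41/57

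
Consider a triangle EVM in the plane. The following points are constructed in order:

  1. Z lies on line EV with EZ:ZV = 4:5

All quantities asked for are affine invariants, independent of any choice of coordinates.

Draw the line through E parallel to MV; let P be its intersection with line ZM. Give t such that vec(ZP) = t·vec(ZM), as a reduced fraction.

Work in coordinates with E = (0, 0), V = (1, 0), M = (0, 1).
1. Z lies on line EV with EZ:ZV = 4:5 ⇒ Z = (4/9, 0)
through E parallel to MV: direction (1, -1); meets ZM at P = (4/5, -4/5)
P = Z + t·(M−Z) with t = -4/5

t = -4/5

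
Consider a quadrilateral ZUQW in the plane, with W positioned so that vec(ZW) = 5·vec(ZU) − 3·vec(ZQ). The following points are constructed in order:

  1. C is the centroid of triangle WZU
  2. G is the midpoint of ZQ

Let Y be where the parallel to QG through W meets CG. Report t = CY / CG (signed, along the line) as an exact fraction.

t = -3/2

Choose coordinates Z = (0, 0), U = (1, 0), Q = (0, 1), W = (5, -3).
1. C is the centroid of triangle WZU ⇒ C = (2, -1)
2. G is the midpoint of ZQ ⇒ G = (0, 1/2)
through W parallel to QG: direction (0, -1/2); meets CG at Y = (5, -13/4)
Y = C + t·(G−C) with t = -3/2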